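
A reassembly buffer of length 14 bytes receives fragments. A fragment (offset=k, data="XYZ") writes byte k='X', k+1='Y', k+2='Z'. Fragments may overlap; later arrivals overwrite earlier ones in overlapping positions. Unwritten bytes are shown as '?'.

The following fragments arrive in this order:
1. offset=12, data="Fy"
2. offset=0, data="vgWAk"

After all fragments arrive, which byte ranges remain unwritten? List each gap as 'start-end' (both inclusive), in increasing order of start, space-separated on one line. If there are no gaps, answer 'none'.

Answer: 5-11

Derivation:
Fragment 1: offset=12 len=2
Fragment 2: offset=0 len=5
Gaps: 5-11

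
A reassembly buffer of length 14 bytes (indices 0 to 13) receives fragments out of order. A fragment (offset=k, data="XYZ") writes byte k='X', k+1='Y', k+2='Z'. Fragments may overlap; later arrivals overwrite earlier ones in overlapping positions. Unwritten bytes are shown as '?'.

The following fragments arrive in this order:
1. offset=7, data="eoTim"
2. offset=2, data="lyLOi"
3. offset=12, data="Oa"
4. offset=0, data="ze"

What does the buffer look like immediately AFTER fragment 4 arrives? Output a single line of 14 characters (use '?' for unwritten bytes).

Fragment 1: offset=7 data="eoTim" -> buffer=???????eoTim??
Fragment 2: offset=2 data="lyLOi" -> buffer=??lyLOieoTim??
Fragment 3: offset=12 data="Oa" -> buffer=??lyLOieoTimOa
Fragment 4: offset=0 data="ze" -> buffer=zelyLOieoTimOa

Answer: zelyLOieoTimOa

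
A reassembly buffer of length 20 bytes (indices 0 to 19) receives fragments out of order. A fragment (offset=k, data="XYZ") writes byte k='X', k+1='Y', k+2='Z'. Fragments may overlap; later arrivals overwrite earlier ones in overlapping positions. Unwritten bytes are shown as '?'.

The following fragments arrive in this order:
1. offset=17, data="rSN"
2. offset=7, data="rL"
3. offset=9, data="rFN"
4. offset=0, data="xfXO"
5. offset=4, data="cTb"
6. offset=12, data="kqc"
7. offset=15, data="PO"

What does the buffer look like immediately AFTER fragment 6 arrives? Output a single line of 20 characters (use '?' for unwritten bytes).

Fragment 1: offset=17 data="rSN" -> buffer=?????????????????rSN
Fragment 2: offset=7 data="rL" -> buffer=???????rL????????rSN
Fragment 3: offset=9 data="rFN" -> buffer=???????rLrFN?????rSN
Fragment 4: offset=0 data="xfXO" -> buffer=xfXO???rLrFN?????rSN
Fragment 5: offset=4 data="cTb" -> buffer=xfXOcTbrLrFN?????rSN
Fragment 6: offset=12 data="kqc" -> buffer=xfXOcTbrLrFNkqc??rSN

Answer: xfXOcTbrLrFNkqc??rSN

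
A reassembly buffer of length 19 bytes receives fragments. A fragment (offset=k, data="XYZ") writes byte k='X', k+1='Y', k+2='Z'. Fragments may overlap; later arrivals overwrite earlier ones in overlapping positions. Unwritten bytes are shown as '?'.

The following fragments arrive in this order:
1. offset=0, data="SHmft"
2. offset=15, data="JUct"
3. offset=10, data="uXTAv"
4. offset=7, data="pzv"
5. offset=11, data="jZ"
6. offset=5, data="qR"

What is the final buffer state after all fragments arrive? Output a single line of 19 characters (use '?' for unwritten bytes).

Fragment 1: offset=0 data="SHmft" -> buffer=SHmft??????????????
Fragment 2: offset=15 data="JUct" -> buffer=SHmft??????????JUct
Fragment 3: offset=10 data="uXTAv" -> buffer=SHmft?????uXTAvJUct
Fragment 4: offset=7 data="pzv" -> buffer=SHmft??pzvuXTAvJUct
Fragment 5: offset=11 data="jZ" -> buffer=SHmft??pzvujZAvJUct
Fragment 6: offset=5 data="qR" -> buffer=SHmftqRpzvujZAvJUct

Answer: SHmftqRpzvujZAvJUct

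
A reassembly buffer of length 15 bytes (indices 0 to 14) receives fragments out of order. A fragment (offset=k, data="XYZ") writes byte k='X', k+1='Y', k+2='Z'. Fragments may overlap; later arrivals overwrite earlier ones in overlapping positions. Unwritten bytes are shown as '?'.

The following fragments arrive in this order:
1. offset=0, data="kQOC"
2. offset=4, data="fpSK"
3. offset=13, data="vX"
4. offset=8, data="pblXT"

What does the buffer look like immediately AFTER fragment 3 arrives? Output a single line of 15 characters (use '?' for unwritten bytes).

Answer: kQOCfpSK?????vX

Derivation:
Fragment 1: offset=0 data="kQOC" -> buffer=kQOC???????????
Fragment 2: offset=4 data="fpSK" -> buffer=kQOCfpSK???????
Fragment 3: offset=13 data="vX" -> buffer=kQOCfpSK?????vX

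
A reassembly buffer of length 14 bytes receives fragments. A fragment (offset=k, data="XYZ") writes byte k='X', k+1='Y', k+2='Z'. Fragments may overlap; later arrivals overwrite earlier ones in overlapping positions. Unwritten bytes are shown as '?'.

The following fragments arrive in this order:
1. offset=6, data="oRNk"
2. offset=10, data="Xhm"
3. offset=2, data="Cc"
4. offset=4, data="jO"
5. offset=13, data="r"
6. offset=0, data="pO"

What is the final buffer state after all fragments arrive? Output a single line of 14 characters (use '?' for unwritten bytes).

Fragment 1: offset=6 data="oRNk" -> buffer=??????oRNk????
Fragment 2: offset=10 data="Xhm" -> buffer=??????oRNkXhm?
Fragment 3: offset=2 data="Cc" -> buffer=??Cc??oRNkXhm?
Fragment 4: offset=4 data="jO" -> buffer=??CcjOoRNkXhm?
Fragment 5: offset=13 data="r" -> buffer=??CcjOoRNkXhmr
Fragment 6: offset=0 data="pO" -> buffer=pOCcjOoRNkXhmr

Answer: pOCcjOoRNkXhmr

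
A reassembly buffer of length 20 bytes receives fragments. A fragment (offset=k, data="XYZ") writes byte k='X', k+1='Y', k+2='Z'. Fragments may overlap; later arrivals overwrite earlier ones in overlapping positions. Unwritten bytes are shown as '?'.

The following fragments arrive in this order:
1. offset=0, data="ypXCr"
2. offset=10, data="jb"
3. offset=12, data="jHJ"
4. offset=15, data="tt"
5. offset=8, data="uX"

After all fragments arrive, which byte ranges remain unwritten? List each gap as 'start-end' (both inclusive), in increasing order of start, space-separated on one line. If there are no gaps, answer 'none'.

Fragment 1: offset=0 len=5
Fragment 2: offset=10 len=2
Fragment 3: offset=12 len=3
Fragment 4: offset=15 len=2
Fragment 5: offset=8 len=2
Gaps: 5-7 17-19

Answer: 5-7 17-19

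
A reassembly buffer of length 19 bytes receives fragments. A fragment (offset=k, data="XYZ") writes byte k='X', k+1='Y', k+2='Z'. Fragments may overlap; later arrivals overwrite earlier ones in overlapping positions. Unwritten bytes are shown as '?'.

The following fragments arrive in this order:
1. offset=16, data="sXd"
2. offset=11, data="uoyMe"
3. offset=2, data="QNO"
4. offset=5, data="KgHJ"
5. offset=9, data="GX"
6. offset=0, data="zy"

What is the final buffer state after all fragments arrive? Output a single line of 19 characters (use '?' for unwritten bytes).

Answer: zyQNOKgHJGXuoyMesXd

Derivation:
Fragment 1: offset=16 data="sXd" -> buffer=????????????????sXd
Fragment 2: offset=11 data="uoyMe" -> buffer=???????????uoyMesXd
Fragment 3: offset=2 data="QNO" -> buffer=??QNO??????uoyMesXd
Fragment 4: offset=5 data="KgHJ" -> buffer=??QNOKgHJ??uoyMesXd
Fragment 5: offset=9 data="GX" -> buffer=??QNOKgHJGXuoyMesXd
Fragment 6: offset=0 data="zy" -> buffer=zyQNOKgHJGXuoyMesXd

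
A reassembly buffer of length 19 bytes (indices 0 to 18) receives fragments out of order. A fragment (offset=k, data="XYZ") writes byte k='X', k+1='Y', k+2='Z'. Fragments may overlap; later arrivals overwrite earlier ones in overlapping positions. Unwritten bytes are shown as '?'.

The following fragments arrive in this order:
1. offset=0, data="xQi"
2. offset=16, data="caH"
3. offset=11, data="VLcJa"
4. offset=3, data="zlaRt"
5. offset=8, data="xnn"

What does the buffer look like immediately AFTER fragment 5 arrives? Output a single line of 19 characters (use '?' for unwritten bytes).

Fragment 1: offset=0 data="xQi" -> buffer=xQi????????????????
Fragment 2: offset=16 data="caH" -> buffer=xQi?????????????caH
Fragment 3: offset=11 data="VLcJa" -> buffer=xQi????????VLcJacaH
Fragment 4: offset=3 data="zlaRt" -> buffer=xQizlaRt???VLcJacaH
Fragment 5: offset=8 data="xnn" -> buffer=xQizlaRtxnnVLcJacaH

Answer: xQizlaRtxnnVLcJacaH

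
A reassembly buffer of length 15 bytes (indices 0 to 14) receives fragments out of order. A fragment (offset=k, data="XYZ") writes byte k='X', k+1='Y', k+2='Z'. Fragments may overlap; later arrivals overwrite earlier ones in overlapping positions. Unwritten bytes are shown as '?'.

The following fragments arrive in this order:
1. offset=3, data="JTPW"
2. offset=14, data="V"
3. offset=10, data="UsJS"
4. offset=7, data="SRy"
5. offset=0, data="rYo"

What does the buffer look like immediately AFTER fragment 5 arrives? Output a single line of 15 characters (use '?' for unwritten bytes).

Answer: rYoJTPWSRyUsJSV

Derivation:
Fragment 1: offset=3 data="JTPW" -> buffer=???JTPW????????
Fragment 2: offset=14 data="V" -> buffer=???JTPW???????V
Fragment 3: offset=10 data="UsJS" -> buffer=???JTPW???UsJSV
Fragment 4: offset=7 data="SRy" -> buffer=???JTPWSRyUsJSV
Fragment 5: offset=0 data="rYo" -> buffer=rYoJTPWSRyUsJSV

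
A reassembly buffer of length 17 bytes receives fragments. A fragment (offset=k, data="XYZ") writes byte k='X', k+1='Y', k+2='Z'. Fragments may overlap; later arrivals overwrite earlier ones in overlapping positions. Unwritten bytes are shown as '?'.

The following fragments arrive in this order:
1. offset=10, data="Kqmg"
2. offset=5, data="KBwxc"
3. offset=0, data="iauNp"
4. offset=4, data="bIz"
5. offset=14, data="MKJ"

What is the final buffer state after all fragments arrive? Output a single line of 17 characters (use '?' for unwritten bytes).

Answer: iauNbIzwxcKqmgMKJ

Derivation:
Fragment 1: offset=10 data="Kqmg" -> buffer=??????????Kqmg???
Fragment 2: offset=5 data="KBwxc" -> buffer=?????KBwxcKqmg???
Fragment 3: offset=0 data="iauNp" -> buffer=iauNpKBwxcKqmg???
Fragment 4: offset=4 data="bIz" -> buffer=iauNbIzwxcKqmg???
Fragment 5: offset=14 data="MKJ" -> buffer=iauNbIzwxcKqmgMKJ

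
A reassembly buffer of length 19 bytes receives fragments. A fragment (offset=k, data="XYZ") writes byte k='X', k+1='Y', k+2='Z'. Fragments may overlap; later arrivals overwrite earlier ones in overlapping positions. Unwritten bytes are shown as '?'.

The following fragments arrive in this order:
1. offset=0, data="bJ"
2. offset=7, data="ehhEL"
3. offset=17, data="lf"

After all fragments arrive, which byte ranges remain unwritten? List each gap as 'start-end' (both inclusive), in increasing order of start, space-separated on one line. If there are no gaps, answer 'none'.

Answer: 2-6 12-16

Derivation:
Fragment 1: offset=0 len=2
Fragment 2: offset=7 len=5
Fragment 3: offset=17 len=2
Gaps: 2-6 12-16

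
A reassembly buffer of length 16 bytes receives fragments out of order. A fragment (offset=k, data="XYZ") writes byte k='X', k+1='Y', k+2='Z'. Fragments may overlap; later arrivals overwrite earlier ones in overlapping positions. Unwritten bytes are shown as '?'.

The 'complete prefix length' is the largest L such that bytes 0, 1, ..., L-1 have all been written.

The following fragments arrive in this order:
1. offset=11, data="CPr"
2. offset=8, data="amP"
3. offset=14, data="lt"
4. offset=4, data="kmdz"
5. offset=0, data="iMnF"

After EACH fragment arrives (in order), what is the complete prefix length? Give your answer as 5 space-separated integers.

Fragment 1: offset=11 data="CPr" -> buffer=???????????CPr?? -> prefix_len=0
Fragment 2: offset=8 data="amP" -> buffer=????????amPCPr?? -> prefix_len=0
Fragment 3: offset=14 data="lt" -> buffer=????????amPCPrlt -> prefix_len=0
Fragment 4: offset=4 data="kmdz" -> buffer=????kmdzamPCPrlt -> prefix_len=0
Fragment 5: offset=0 data="iMnF" -> buffer=iMnFkmdzamPCPrlt -> prefix_len=16

Answer: 0 0 0 0 16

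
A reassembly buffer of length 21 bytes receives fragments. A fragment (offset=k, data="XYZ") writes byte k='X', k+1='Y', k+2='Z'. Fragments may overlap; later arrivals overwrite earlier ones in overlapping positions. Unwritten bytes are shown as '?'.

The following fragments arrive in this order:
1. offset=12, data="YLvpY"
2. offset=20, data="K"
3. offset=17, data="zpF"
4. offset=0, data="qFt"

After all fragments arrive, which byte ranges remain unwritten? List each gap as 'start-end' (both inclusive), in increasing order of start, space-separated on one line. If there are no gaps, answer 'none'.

Fragment 1: offset=12 len=5
Fragment 2: offset=20 len=1
Fragment 3: offset=17 len=3
Fragment 4: offset=0 len=3
Gaps: 3-11

Answer: 3-11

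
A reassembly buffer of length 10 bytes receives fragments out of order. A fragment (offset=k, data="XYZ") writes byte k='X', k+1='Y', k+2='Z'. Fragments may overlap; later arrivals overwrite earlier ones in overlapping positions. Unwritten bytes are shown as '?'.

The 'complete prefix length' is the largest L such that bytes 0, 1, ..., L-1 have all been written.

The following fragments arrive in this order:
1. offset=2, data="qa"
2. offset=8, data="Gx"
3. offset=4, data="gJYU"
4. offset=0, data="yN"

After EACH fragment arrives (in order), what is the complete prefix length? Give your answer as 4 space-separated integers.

Fragment 1: offset=2 data="qa" -> buffer=??qa?????? -> prefix_len=0
Fragment 2: offset=8 data="Gx" -> buffer=??qa????Gx -> prefix_len=0
Fragment 3: offset=4 data="gJYU" -> buffer=??qagJYUGx -> prefix_len=0
Fragment 4: offset=0 data="yN" -> buffer=yNqagJYUGx -> prefix_len=10

Answer: 0 0 0 10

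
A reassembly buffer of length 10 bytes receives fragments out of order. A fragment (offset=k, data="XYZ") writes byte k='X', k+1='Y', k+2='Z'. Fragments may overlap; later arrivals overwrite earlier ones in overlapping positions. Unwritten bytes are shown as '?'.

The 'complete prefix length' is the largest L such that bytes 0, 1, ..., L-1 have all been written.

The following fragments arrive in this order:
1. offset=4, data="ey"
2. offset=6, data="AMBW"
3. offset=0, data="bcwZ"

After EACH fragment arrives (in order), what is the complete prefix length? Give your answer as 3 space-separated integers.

Fragment 1: offset=4 data="ey" -> buffer=????ey???? -> prefix_len=0
Fragment 2: offset=6 data="AMBW" -> buffer=????eyAMBW -> prefix_len=0
Fragment 3: offset=0 data="bcwZ" -> buffer=bcwZeyAMBW -> prefix_len=10

Answer: 0 0 10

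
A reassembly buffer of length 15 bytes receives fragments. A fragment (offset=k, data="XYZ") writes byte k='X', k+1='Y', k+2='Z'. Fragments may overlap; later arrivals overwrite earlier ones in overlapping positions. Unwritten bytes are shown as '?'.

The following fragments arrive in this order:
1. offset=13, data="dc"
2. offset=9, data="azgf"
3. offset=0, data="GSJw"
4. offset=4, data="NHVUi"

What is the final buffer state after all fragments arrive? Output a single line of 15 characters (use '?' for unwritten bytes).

Fragment 1: offset=13 data="dc" -> buffer=?????????????dc
Fragment 2: offset=9 data="azgf" -> buffer=?????????azgfdc
Fragment 3: offset=0 data="GSJw" -> buffer=GSJw?????azgfdc
Fragment 4: offset=4 data="NHVUi" -> buffer=GSJwNHVUiazgfdc

Answer: GSJwNHVUiazgfdc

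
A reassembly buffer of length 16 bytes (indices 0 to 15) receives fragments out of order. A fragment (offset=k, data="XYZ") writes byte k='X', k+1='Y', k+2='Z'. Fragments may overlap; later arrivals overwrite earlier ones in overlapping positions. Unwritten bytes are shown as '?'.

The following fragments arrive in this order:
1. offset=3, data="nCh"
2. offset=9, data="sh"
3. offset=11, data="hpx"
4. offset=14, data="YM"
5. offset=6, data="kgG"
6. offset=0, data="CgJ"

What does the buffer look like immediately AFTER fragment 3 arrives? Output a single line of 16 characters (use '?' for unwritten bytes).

Answer: ???nCh???shhpx??

Derivation:
Fragment 1: offset=3 data="nCh" -> buffer=???nCh??????????
Fragment 2: offset=9 data="sh" -> buffer=???nCh???sh?????
Fragment 3: offset=11 data="hpx" -> buffer=???nCh???shhpx??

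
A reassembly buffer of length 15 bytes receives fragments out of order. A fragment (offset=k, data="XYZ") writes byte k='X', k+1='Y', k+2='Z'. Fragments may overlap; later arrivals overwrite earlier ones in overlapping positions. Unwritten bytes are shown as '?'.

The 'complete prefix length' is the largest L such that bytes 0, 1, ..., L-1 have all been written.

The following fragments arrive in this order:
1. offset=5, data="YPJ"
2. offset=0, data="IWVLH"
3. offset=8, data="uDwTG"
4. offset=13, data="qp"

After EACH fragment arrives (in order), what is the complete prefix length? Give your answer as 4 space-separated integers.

Answer: 0 8 13 15

Derivation:
Fragment 1: offset=5 data="YPJ" -> buffer=?????YPJ??????? -> prefix_len=0
Fragment 2: offset=0 data="IWVLH" -> buffer=IWVLHYPJ??????? -> prefix_len=8
Fragment 3: offset=8 data="uDwTG" -> buffer=IWVLHYPJuDwTG?? -> prefix_len=13
Fragment 4: offset=13 data="qp" -> buffer=IWVLHYPJuDwTGqp -> prefix_len=15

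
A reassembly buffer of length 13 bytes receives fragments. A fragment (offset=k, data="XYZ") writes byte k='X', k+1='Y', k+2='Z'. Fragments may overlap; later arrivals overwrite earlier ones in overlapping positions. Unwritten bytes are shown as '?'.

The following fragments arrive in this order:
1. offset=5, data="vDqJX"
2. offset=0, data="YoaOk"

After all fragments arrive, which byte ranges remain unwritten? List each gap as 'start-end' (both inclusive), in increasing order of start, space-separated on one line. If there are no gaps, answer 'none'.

Fragment 1: offset=5 len=5
Fragment 2: offset=0 len=5
Gaps: 10-12

Answer: 10-12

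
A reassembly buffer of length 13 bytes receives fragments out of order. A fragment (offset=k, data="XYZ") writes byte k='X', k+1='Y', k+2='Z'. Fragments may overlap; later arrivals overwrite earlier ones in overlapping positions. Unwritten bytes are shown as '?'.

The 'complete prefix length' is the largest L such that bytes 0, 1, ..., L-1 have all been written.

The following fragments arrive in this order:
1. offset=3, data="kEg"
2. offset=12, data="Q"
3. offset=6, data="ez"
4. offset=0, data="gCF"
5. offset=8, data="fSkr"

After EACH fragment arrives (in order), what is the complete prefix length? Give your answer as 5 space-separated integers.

Answer: 0 0 0 8 13

Derivation:
Fragment 1: offset=3 data="kEg" -> buffer=???kEg??????? -> prefix_len=0
Fragment 2: offset=12 data="Q" -> buffer=???kEg??????Q -> prefix_len=0
Fragment 3: offset=6 data="ez" -> buffer=???kEgez????Q -> prefix_len=0
Fragment 4: offset=0 data="gCF" -> buffer=gCFkEgez????Q -> prefix_len=8
Fragment 5: offset=8 data="fSkr" -> buffer=gCFkEgezfSkrQ -> prefix_len=13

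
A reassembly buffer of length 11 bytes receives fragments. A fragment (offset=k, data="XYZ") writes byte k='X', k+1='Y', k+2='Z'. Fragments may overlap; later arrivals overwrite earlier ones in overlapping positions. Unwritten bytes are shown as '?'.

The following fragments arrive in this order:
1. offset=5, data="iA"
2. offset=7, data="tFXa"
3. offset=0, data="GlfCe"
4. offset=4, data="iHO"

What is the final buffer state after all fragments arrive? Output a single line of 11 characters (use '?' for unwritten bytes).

Fragment 1: offset=5 data="iA" -> buffer=?????iA????
Fragment 2: offset=7 data="tFXa" -> buffer=?????iAtFXa
Fragment 3: offset=0 data="GlfCe" -> buffer=GlfCeiAtFXa
Fragment 4: offset=4 data="iHO" -> buffer=GlfCiHOtFXa

Answer: GlfCiHOtFXa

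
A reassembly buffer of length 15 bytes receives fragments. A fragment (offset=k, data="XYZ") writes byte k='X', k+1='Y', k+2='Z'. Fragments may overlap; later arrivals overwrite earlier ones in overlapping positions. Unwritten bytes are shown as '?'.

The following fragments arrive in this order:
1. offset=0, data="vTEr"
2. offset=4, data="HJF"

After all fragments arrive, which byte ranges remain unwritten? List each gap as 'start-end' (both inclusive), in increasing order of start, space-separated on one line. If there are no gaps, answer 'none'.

Answer: 7-14

Derivation:
Fragment 1: offset=0 len=4
Fragment 2: offset=4 len=3
Gaps: 7-14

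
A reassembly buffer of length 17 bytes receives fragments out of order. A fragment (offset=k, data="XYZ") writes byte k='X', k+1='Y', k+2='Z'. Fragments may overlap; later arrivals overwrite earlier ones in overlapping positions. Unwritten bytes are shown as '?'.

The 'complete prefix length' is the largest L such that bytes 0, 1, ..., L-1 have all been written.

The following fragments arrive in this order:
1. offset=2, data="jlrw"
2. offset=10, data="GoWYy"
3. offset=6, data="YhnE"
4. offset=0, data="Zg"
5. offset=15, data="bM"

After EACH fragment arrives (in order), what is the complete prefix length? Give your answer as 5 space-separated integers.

Answer: 0 0 0 15 17

Derivation:
Fragment 1: offset=2 data="jlrw" -> buffer=??jlrw??????????? -> prefix_len=0
Fragment 2: offset=10 data="GoWYy" -> buffer=??jlrw????GoWYy?? -> prefix_len=0
Fragment 3: offset=6 data="YhnE" -> buffer=??jlrwYhnEGoWYy?? -> prefix_len=0
Fragment 4: offset=0 data="Zg" -> buffer=ZgjlrwYhnEGoWYy?? -> prefix_len=15
Fragment 5: offset=15 data="bM" -> buffer=ZgjlrwYhnEGoWYybM -> prefix_len=17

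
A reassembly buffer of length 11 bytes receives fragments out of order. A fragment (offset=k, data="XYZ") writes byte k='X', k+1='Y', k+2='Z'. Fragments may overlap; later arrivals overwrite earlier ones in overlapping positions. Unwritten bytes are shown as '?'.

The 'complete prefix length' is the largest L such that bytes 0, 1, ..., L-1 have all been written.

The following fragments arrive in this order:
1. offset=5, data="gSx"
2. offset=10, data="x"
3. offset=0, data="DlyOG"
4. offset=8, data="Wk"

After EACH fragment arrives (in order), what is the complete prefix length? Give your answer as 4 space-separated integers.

Fragment 1: offset=5 data="gSx" -> buffer=?????gSx??? -> prefix_len=0
Fragment 2: offset=10 data="x" -> buffer=?????gSx??x -> prefix_len=0
Fragment 3: offset=0 data="DlyOG" -> buffer=DlyOGgSx??x -> prefix_len=8
Fragment 4: offset=8 data="Wk" -> buffer=DlyOGgSxWkx -> prefix_len=11

Answer: 0 0 8 11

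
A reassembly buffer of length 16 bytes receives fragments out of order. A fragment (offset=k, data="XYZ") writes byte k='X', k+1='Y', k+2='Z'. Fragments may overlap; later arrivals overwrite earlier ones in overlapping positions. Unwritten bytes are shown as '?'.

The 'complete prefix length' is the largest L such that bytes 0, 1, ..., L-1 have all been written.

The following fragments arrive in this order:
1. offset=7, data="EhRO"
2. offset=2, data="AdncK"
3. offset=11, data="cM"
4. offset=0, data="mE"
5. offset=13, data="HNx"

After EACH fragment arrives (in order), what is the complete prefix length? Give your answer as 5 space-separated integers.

Fragment 1: offset=7 data="EhRO" -> buffer=???????EhRO????? -> prefix_len=0
Fragment 2: offset=2 data="AdncK" -> buffer=??AdncKEhRO????? -> prefix_len=0
Fragment 3: offset=11 data="cM" -> buffer=??AdncKEhROcM??? -> prefix_len=0
Fragment 4: offset=0 data="mE" -> buffer=mEAdncKEhROcM??? -> prefix_len=13
Fragment 5: offset=13 data="HNx" -> buffer=mEAdncKEhROcMHNx -> prefix_len=16

Answer: 0 0 0 13 16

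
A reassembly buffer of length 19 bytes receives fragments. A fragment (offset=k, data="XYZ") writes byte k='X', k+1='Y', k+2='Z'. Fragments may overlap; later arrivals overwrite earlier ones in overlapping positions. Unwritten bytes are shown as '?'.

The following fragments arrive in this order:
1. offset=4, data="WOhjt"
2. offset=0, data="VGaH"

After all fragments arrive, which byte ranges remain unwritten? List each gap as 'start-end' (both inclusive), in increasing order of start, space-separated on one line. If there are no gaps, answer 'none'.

Fragment 1: offset=4 len=5
Fragment 2: offset=0 len=4
Gaps: 9-18

Answer: 9-18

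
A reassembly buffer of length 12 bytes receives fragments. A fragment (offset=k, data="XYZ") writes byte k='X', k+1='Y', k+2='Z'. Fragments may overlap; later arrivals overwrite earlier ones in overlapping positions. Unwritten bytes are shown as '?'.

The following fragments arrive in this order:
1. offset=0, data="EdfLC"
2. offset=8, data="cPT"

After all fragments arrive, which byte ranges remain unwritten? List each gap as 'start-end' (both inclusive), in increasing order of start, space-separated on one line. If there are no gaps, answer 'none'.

Answer: 5-7 11-11

Derivation:
Fragment 1: offset=0 len=5
Fragment 2: offset=8 len=3
Gaps: 5-7 11-11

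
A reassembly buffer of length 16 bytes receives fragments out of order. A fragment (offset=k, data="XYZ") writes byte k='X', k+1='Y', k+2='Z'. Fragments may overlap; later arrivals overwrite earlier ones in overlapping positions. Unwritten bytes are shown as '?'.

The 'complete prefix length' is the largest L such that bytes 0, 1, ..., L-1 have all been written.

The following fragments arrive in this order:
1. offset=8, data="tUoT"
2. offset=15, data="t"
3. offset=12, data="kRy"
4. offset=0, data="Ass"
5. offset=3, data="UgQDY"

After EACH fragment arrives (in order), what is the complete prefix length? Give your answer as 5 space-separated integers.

Fragment 1: offset=8 data="tUoT" -> buffer=????????tUoT???? -> prefix_len=0
Fragment 2: offset=15 data="t" -> buffer=????????tUoT???t -> prefix_len=0
Fragment 3: offset=12 data="kRy" -> buffer=????????tUoTkRyt -> prefix_len=0
Fragment 4: offset=0 data="Ass" -> buffer=Ass?????tUoTkRyt -> prefix_len=3
Fragment 5: offset=3 data="UgQDY" -> buffer=AssUgQDYtUoTkRyt -> prefix_len=16

Answer: 0 0 0 3 16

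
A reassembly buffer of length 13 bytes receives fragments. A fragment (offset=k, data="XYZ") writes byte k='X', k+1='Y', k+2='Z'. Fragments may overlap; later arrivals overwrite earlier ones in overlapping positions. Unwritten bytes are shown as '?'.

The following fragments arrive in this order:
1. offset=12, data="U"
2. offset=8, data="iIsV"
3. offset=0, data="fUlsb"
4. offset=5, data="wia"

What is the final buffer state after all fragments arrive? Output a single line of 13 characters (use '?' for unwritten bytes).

Answer: fUlsbwiaiIsVU

Derivation:
Fragment 1: offset=12 data="U" -> buffer=????????????U
Fragment 2: offset=8 data="iIsV" -> buffer=????????iIsVU
Fragment 3: offset=0 data="fUlsb" -> buffer=fUlsb???iIsVU
Fragment 4: offset=5 data="wia" -> buffer=fUlsbwiaiIsVU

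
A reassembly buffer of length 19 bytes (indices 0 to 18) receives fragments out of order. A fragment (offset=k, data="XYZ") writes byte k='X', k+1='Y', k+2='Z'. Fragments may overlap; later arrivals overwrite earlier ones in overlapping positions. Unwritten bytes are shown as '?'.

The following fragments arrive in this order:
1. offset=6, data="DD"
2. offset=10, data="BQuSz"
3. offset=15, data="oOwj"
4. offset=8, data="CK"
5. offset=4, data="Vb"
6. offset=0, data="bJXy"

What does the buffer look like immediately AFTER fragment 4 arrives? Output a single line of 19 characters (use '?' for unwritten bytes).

Answer: ??????DDCKBQuSzoOwj

Derivation:
Fragment 1: offset=6 data="DD" -> buffer=??????DD???????????
Fragment 2: offset=10 data="BQuSz" -> buffer=??????DD??BQuSz????
Fragment 3: offset=15 data="oOwj" -> buffer=??????DD??BQuSzoOwj
Fragment 4: offset=8 data="CK" -> buffer=??????DDCKBQuSzoOwj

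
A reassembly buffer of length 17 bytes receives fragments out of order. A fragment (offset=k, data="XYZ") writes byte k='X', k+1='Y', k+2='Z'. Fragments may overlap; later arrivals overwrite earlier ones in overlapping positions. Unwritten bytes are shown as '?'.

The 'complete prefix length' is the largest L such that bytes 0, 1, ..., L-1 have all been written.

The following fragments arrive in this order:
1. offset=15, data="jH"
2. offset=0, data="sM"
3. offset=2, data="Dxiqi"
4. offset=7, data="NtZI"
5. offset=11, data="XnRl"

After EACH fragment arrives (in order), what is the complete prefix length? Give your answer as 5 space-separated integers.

Fragment 1: offset=15 data="jH" -> buffer=???????????????jH -> prefix_len=0
Fragment 2: offset=0 data="sM" -> buffer=sM?????????????jH -> prefix_len=2
Fragment 3: offset=2 data="Dxiqi" -> buffer=sMDxiqi????????jH -> prefix_len=7
Fragment 4: offset=7 data="NtZI" -> buffer=sMDxiqiNtZI????jH -> prefix_len=11
Fragment 5: offset=11 data="XnRl" -> buffer=sMDxiqiNtZIXnRljH -> prefix_len=17

Answer: 0 2 7 11 17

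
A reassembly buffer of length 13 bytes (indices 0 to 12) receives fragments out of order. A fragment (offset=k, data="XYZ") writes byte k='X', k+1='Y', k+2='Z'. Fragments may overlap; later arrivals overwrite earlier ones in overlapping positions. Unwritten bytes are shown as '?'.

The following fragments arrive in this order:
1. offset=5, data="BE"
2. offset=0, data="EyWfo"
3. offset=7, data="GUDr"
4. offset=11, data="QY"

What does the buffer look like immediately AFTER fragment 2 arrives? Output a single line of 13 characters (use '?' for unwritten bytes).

Fragment 1: offset=5 data="BE" -> buffer=?????BE??????
Fragment 2: offset=0 data="EyWfo" -> buffer=EyWfoBE??????

Answer: EyWfoBE??????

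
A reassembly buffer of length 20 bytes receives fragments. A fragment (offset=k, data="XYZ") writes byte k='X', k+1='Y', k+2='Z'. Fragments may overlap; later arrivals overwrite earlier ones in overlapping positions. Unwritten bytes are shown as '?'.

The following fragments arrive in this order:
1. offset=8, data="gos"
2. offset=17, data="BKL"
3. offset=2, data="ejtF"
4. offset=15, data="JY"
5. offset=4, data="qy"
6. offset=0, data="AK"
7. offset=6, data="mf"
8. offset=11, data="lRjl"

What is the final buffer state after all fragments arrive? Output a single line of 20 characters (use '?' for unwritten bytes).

Answer: AKejqymfgoslRjlJYBKL

Derivation:
Fragment 1: offset=8 data="gos" -> buffer=????????gos?????????
Fragment 2: offset=17 data="BKL" -> buffer=????????gos??????BKL
Fragment 3: offset=2 data="ejtF" -> buffer=??ejtF??gos??????BKL
Fragment 4: offset=15 data="JY" -> buffer=??ejtF??gos????JYBKL
Fragment 5: offset=4 data="qy" -> buffer=??ejqy??gos????JYBKL
Fragment 6: offset=0 data="AK" -> buffer=AKejqy??gos????JYBKL
Fragment 7: offset=6 data="mf" -> buffer=AKejqymfgos????JYBKL
Fragment 8: offset=11 data="lRjl" -> buffer=AKejqymfgoslRjlJYBKL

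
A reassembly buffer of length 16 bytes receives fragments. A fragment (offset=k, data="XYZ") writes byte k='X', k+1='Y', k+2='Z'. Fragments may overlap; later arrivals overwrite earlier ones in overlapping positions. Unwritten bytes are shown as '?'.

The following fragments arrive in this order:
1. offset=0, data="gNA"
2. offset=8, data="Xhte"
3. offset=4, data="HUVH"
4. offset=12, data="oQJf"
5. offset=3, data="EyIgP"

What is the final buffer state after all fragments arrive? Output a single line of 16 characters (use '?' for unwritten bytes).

Fragment 1: offset=0 data="gNA" -> buffer=gNA?????????????
Fragment 2: offset=8 data="Xhte" -> buffer=gNA?????Xhte????
Fragment 3: offset=4 data="HUVH" -> buffer=gNA?HUVHXhte????
Fragment 4: offset=12 data="oQJf" -> buffer=gNA?HUVHXhteoQJf
Fragment 5: offset=3 data="EyIgP" -> buffer=gNAEyIgPXhteoQJf

Answer: gNAEyIgPXhteoQJf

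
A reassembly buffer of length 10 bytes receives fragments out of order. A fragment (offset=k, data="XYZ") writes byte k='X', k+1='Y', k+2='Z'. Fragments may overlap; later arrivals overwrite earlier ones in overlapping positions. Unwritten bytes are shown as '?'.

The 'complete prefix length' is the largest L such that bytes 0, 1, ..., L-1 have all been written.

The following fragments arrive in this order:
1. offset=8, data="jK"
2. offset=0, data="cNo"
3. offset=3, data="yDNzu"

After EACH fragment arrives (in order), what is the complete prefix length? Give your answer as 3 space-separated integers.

Fragment 1: offset=8 data="jK" -> buffer=????????jK -> prefix_len=0
Fragment 2: offset=0 data="cNo" -> buffer=cNo?????jK -> prefix_len=3
Fragment 3: offset=3 data="yDNzu" -> buffer=cNoyDNzujK -> prefix_len=10

Answer: 0 3 10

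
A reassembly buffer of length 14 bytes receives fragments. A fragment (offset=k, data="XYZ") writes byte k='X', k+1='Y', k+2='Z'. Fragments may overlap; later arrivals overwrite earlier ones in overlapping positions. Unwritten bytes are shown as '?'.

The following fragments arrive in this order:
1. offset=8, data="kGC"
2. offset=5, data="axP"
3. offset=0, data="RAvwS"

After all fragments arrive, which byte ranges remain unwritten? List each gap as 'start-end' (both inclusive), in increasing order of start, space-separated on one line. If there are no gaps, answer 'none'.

Fragment 1: offset=8 len=3
Fragment 2: offset=5 len=3
Fragment 3: offset=0 len=5
Gaps: 11-13

Answer: 11-13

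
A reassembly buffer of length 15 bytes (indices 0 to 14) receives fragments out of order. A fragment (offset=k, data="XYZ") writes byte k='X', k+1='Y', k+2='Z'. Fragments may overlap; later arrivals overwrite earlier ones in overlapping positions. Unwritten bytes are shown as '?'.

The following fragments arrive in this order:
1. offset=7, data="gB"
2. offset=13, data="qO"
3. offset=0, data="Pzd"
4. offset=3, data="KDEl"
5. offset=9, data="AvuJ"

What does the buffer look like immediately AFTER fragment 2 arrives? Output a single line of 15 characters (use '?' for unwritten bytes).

Answer: ???????gB????qO

Derivation:
Fragment 1: offset=7 data="gB" -> buffer=???????gB??????
Fragment 2: offset=13 data="qO" -> buffer=???????gB????qO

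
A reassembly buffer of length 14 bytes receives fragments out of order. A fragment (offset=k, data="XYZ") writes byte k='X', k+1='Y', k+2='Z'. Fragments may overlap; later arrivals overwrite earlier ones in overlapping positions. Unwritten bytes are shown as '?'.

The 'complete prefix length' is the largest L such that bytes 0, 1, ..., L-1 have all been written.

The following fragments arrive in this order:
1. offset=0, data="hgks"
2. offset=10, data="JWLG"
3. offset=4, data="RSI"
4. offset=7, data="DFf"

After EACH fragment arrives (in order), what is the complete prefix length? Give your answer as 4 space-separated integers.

Answer: 4 4 7 14

Derivation:
Fragment 1: offset=0 data="hgks" -> buffer=hgks?????????? -> prefix_len=4
Fragment 2: offset=10 data="JWLG" -> buffer=hgks??????JWLG -> prefix_len=4
Fragment 3: offset=4 data="RSI" -> buffer=hgksRSI???JWLG -> prefix_len=7
Fragment 4: offset=7 data="DFf" -> buffer=hgksRSIDFfJWLG -> prefix_len=14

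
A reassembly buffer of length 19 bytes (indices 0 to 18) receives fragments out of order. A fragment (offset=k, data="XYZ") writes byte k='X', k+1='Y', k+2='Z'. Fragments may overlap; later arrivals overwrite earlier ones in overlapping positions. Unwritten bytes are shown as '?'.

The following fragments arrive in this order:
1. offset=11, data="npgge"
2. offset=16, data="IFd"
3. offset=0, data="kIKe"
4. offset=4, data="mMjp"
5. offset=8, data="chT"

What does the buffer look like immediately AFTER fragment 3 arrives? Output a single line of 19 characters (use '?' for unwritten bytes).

Answer: kIKe???????npggeIFd

Derivation:
Fragment 1: offset=11 data="npgge" -> buffer=???????????npgge???
Fragment 2: offset=16 data="IFd" -> buffer=???????????npggeIFd
Fragment 3: offset=0 data="kIKe" -> buffer=kIKe???????npggeIFd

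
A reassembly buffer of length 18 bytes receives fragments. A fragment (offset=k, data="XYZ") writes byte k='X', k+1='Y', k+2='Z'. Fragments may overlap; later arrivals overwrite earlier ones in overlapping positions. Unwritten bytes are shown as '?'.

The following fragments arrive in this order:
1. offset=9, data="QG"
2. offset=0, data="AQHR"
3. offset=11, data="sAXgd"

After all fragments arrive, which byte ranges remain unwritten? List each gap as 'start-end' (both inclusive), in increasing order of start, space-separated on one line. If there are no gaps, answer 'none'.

Answer: 4-8 16-17

Derivation:
Fragment 1: offset=9 len=2
Fragment 2: offset=0 len=4
Fragment 3: offset=11 len=5
Gaps: 4-8 16-17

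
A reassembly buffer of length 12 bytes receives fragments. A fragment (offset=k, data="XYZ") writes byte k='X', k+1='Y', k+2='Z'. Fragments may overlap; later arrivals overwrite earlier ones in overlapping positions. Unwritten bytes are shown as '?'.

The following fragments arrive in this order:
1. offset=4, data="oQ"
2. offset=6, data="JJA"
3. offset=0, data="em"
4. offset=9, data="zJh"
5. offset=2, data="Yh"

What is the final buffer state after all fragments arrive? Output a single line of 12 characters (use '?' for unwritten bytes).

Fragment 1: offset=4 data="oQ" -> buffer=????oQ??????
Fragment 2: offset=6 data="JJA" -> buffer=????oQJJA???
Fragment 3: offset=0 data="em" -> buffer=em??oQJJA???
Fragment 4: offset=9 data="zJh" -> buffer=em??oQJJAzJh
Fragment 5: offset=2 data="Yh" -> buffer=emYhoQJJAzJh

Answer: emYhoQJJAzJh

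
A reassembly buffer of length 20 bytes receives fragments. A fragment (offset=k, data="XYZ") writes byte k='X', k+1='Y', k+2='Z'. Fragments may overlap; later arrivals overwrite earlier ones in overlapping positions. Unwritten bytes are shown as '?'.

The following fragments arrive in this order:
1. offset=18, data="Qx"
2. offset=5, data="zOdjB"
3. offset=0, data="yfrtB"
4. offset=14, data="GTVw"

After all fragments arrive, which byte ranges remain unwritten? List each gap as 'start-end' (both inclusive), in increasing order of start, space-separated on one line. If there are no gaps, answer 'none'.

Answer: 10-13

Derivation:
Fragment 1: offset=18 len=2
Fragment 2: offset=5 len=5
Fragment 3: offset=0 len=5
Fragment 4: offset=14 len=4
Gaps: 10-13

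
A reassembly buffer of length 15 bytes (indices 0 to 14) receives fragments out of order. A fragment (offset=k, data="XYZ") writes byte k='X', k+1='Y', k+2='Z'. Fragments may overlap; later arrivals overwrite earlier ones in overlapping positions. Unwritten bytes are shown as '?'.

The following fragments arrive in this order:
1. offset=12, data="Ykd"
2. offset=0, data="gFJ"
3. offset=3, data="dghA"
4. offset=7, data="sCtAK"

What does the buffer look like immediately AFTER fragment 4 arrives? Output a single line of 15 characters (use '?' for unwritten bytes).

Fragment 1: offset=12 data="Ykd" -> buffer=????????????Ykd
Fragment 2: offset=0 data="gFJ" -> buffer=gFJ?????????Ykd
Fragment 3: offset=3 data="dghA" -> buffer=gFJdghA?????Ykd
Fragment 4: offset=7 data="sCtAK" -> buffer=gFJdghAsCtAKYkd

Answer: gFJdghAsCtAKYkd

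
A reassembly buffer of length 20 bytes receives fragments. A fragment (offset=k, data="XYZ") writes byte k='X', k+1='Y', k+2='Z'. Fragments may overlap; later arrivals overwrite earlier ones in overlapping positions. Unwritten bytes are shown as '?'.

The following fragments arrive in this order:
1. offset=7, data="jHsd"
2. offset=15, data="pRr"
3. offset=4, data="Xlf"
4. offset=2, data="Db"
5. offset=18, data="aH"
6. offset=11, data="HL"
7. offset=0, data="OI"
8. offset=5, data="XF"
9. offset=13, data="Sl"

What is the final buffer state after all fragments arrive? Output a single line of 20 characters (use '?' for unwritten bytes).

Fragment 1: offset=7 data="jHsd" -> buffer=???????jHsd?????????
Fragment 2: offset=15 data="pRr" -> buffer=???????jHsd????pRr??
Fragment 3: offset=4 data="Xlf" -> buffer=????XlfjHsd????pRr??
Fragment 4: offset=2 data="Db" -> buffer=??DbXlfjHsd????pRr??
Fragment 5: offset=18 data="aH" -> buffer=??DbXlfjHsd????pRraH
Fragment 6: offset=11 data="HL" -> buffer=??DbXlfjHsdHL??pRraH
Fragment 7: offset=0 data="OI" -> buffer=OIDbXlfjHsdHL??pRraH
Fragment 8: offset=5 data="XF" -> buffer=OIDbXXFjHsdHL??pRraH
Fragment 9: offset=13 data="Sl" -> buffer=OIDbXXFjHsdHLSlpRraH

Answer: OIDbXXFjHsdHLSlpRraH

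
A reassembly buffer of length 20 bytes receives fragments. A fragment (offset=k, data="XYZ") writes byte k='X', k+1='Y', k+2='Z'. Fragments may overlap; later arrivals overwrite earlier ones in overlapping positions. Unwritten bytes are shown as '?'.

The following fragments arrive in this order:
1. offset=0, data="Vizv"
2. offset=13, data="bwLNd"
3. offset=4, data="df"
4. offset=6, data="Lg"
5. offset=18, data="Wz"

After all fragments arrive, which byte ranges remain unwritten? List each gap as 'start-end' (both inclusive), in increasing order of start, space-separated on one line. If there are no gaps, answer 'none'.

Fragment 1: offset=0 len=4
Fragment 2: offset=13 len=5
Fragment 3: offset=4 len=2
Fragment 4: offset=6 len=2
Fragment 5: offset=18 len=2
Gaps: 8-12

Answer: 8-12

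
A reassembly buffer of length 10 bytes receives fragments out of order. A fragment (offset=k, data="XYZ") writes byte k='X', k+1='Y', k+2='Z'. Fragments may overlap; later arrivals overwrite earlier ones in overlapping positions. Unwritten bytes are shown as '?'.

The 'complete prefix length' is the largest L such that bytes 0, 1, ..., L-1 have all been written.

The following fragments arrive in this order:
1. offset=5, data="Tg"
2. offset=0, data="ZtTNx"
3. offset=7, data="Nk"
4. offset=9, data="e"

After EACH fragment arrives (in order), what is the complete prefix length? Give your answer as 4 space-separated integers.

Answer: 0 7 9 10

Derivation:
Fragment 1: offset=5 data="Tg" -> buffer=?????Tg??? -> prefix_len=0
Fragment 2: offset=0 data="ZtTNx" -> buffer=ZtTNxTg??? -> prefix_len=7
Fragment 3: offset=7 data="Nk" -> buffer=ZtTNxTgNk? -> prefix_len=9
Fragment 4: offset=9 data="e" -> buffer=ZtTNxTgNke -> prefix_len=10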